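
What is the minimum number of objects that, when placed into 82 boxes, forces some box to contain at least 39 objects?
n = (39 − 1)·82 + 1 = 3117

By the generalised pigeonhole principle, to guarantee some box contains ≥ r objects we need more than (r − 1) · k objects total. Threshold: n = (r − 1) · k + 1. With r = 39 and k = 82: n = 38 · 82 + 1 = 3116 + 1 = 3117. For n = 3116 = 38 · 82, we can put exactly 38 objects in every box, avoiding 39 in any single one — so 3117 is tight.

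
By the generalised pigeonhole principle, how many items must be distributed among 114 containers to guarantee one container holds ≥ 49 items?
n = (49 − 1)·114 + 1 = 5473

By the generalised pigeonhole principle, to guarantee some box contains ≥ r objects we need more than (r − 1) · k objects total. Threshold: n = (r − 1) · k + 1. With r = 49 and k = 114: n = 48 · 114 + 1 = 5472 + 1 = 5473. For n = 5472 = 48 · 114, we can put exactly 48 objects in every box, avoiding 49 in any single one — so 5473 is tight.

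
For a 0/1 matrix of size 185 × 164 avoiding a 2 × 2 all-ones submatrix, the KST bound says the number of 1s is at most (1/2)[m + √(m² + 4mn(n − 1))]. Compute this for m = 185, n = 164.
z(185, 164; 2, 2) ≤ (1/2)[185 + √(185² + 4·185·164·163)] = (1/2)[185 + √19815905] = 2318.253

Kővári–Sós–Turán: let r_1, ..., r_185 be the row sums and z = Σ r_i the total number of 1s. Each pair of columns can share at most one row with both entries 1 (else a 2×2 all-ones block appears), so Σ_i C(r_i, 2) ≤ C(164, 2) = 13366. By convexity Σ_i C(r_i, 2) ≥ 185·C(z/185, 2) = z(z − 185)/(2·185), giving z² − 185z − 185·164·163 ≤ 0 and hence z ≤ (1/2)[185 + √(34225 + 4·4945420)] = (1/2)[185 + √19815905] ≈ (1/2)(185 + 4451.5059) = 2318.253.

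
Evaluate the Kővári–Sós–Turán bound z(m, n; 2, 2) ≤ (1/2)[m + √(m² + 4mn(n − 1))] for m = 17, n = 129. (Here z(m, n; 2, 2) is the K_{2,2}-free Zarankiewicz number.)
z(17, 129; 2, 2) ≤ (1/2)[17 + √(17² + 4·17·129·128)] = (1/2)[17 + √1123105] = 538.3832

Kővári–Sós–Turán: let r_1, ..., r_17 be the row sums and z = Σ r_i the total number of 1s. Each pair of columns can share at most one row with both entries 1 (else a 2×2 all-ones block appears), so Σ_i C(r_i, 2) ≤ C(129, 2) = 8256. By convexity Σ_i C(r_i, 2) ≥ 17·C(z/17, 2) = z(z − 17)/(2·17), giving z² − 17z − 17·129·128 ≤ 0 and hence z ≤ (1/2)[17 + √(289 + 4·280704)] = (1/2)[17 + √1123105] ≈ (1/2)(17 + 1059.7665) = 538.3832.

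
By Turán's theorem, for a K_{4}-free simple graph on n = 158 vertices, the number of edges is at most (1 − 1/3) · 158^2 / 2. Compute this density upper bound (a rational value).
Turán density bound = (2/3) · 158^2/2 = 24964/3 ≈ 8321.3333

Turán's theorem: ex(n, K_{r+1}) is achieved by the complete r-partite Turán graph T(n, r) with parts as balanced as possible, and is at most (1 − 1/r) · n^2/2. For r = 3, n = 158: the density bound is (2/3) · 24964/2 = 24964/3 ≈ 8321.3333. The integer-valued extremum is e(T(158, 3)) = 8321, which is strictly less than the density bound 24964/3 since 3 ∤ 158 (the parts of T(158, 3) cannot all be equal).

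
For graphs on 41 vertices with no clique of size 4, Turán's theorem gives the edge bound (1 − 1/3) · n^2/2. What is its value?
Turán density bound = (2/3) · 41^2/2 = 1681/3 ≈ 560.3333

Turán's theorem: ex(n, K_{r+1}) is achieved by the complete r-partite Turán graph T(n, r) with parts as balanced as possible, and is at most (1 − 1/r) · n^2/2. For r = 3, n = 41: the density bound is (2/3) · 1681/2 = 1681/3 ≈ 560.3333. The integer-valued extremum is e(T(41, 3)) = 560, which is strictly less than the density bound 1681/3 since 3 ∤ 41 (the parts of T(41, 3) cannot all be equal).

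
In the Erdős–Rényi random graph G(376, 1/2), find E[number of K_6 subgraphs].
E[# K_6] = C(376, 6) · (1/2)^C(6, 2) = 3770369379700 / 2^15 = 942592344925/8192 ≈ 115062542.105103

For each 6-subset S of vertices (there are C(376, 6) = 3770369379700 such S), let X_S = 1 if S induces a K_6 (all C(6, 2) = 15 edges present). Then P(X_S = 1) = (1/2)^15 = 1/32768. By linearity of expectation, E[# K_6] = C(376, 6) · (1/2)^15 = 3770369379700 / 32768 = 942592344925/8192 ≈ 115062542.105103.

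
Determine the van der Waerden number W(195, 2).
W(195, 2) = 195 + 1 = 196

A 2-term AP is any pair of integers, so a monochromatic 2-AP exists iff some colour is used at least twice. With 195 colours, the colouring i ↦ i on {1, ..., 195} uses each colour once, avoiding any monochromatic pair, so W(195, 2) > 195. For {1, ..., 196}, pigeonhole forces two integers of the same colour, which form a monochromatic 2-AP. Hence W(195, 2) = 196.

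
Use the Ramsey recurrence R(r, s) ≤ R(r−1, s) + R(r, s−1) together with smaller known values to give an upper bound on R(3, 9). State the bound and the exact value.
R(3, 9) ≤ R(2, 9) + R(3, 8) = 9 + 28 = 37; exact value R(3, 9) = 36.

The Erdős–Szekeres recurrence R(r, s) ≤ R(r−1, s) + R(r, s−1) applied to (r, s) = (3, 9) gives
  R(3, 9) ≤ R(2, 9) + R(3, 8) = 9 + 28 = 37.
(Recall R(2, k) = k and R is symmetric.) The recurrence is not tight here (it gives 37, but the exact value is R(3, 9) = 36); the tight upper bound requires a sharper argument than the simple recurrence, combined with a lower-bound construction on K_{35}.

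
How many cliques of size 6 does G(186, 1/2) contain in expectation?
E[# K_6] = C(186, 6) · (1/2)^C(6, 2) = 53011617022 / 2^15 = 26505808511/16384 ≈ 1617786.164001

For each 6-subset S of vertices (there are C(186, 6) = 53011617022 such S), let X_S = 1 if S induces a K_6 (all C(6, 2) = 15 edges present). Then P(X_S = 1) = (1/2)^15 = 1/32768. By linearity of expectation, E[# K_6] = C(186, 6) · (1/2)^15 = 53011617022 / 32768 = 26505808511/16384 ≈ 1617786.164001.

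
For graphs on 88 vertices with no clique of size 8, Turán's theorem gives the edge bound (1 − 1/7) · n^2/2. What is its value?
Turán density bound = (6/7) · 88^2/2 = 23232/7 ≈ 3318.8571

Turán's theorem: ex(n, K_{r+1}) is achieved by the complete r-partite Turán graph T(n, r) with parts as balanced as possible, and is at most (1 − 1/r) · n^2/2. For r = 7, n = 88: the density bound is (6/7) · 7744/2 = 23232/7 ≈ 3318.8571. The integer-valued extremum is e(T(88, 7)) = 3318, which is strictly less than the density bound 23232/7 since 7 ∤ 88 (the parts of T(88, 7) cannot all be equal).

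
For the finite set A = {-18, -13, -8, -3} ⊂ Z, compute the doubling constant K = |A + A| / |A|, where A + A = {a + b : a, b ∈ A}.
K = |A + A| / |A| = 7/4

Enumerate A + A = {a + b : a, b ∈ A}. With |A| = 4, there are |A|^2 = 16 ordered sum pairs; collecting distinct values, A + A = {-36, -31, -26, -21, -16, -11, -6}, so |A + A| = 7. Thus K = 7/4. Here |A + A| = 2|A| − 1 = 7, the minimum possible — so K = 7/4 is minimal, which holds iff A is an arithmetic progression.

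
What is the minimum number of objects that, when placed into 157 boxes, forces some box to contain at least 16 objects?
n = (16 − 1)·157 + 1 = 2356

By the generalised pigeonhole principle, to guarantee some box contains ≥ r objects we need more than (r − 1) · k objects total. Threshold: n = (r − 1) · k + 1. With r = 16 and k = 157: n = 15 · 157 + 1 = 2355 + 1 = 2356. For n = 2355 = 15 · 157, we can put exactly 15 objects in every box, avoiding 16 in any single one — so 2356 is tight.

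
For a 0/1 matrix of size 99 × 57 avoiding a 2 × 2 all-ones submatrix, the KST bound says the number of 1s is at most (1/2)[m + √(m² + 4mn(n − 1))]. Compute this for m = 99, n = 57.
z(99, 57; 2, 2) ≤ (1/2)[99 + √(99² + 4·99·57·56)] = (1/2)[99 + √1273833] = 613.8211

Kővári–Sós–Turán: let r_1, ..., r_99 be the row sums and z = Σ r_i the total number of 1s. Each pair of columns can share at most one row with both entries 1 (else a 2×2 all-ones block appears), so Σ_i C(r_i, 2) ≤ C(57, 2) = 1596. By convexity Σ_i C(r_i, 2) ≥ 99·C(z/99, 2) = z(z − 99)/(2·99), giving z² − 99z − 99·57·56 ≤ 0 and hence z ≤ (1/2)[99 + √(9801 + 4·316008)] = (1/2)[99 + √1273833] ≈ (1/2)(99 + 1128.6421) = 613.8211.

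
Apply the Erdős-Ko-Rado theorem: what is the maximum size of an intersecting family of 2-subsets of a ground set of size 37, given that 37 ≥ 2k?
max |F| = C(36, 1) = 36

Erdős-Ko-Rado (1961): when n ≥ 2k, max |F| = C(n−1, k−1). The bound is attained by the star {A : i ∈ A} for any fixed i ∈ [n]. Here C(37−1, 2−1) = C(36, 1) = 36.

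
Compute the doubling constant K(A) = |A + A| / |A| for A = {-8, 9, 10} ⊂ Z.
K = |A + A| / |A| = 6/3 = 2

Enumerate A + A = {a + b : a, b ∈ A}. With |A| = 3, there are |A|^2 = 9 ordered sum pairs; collecting distinct values, A + A = {-16, 1, 2, 18, 19, 20}, so |A + A| = 6. Thus K = 6/3 = 2. For comparison, the minimum possible |A + A| over all 3-element sets is 2·3 − 1 = 5 (so min K = 5/3), attained only by arithmetic progressions.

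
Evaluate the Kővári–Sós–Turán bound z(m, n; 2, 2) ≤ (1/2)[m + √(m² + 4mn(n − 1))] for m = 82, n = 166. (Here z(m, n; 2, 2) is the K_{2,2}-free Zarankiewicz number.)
z(82, 166; 2, 2) ≤ (1/2)[82 + √(82² + 4·82·166·165)] = (1/2)[82 + √8990644] = 1540.2201

Kővári–Sós–Turán: let r_1, ..., r_82 be the row sums and z = Σ r_i the total number of 1s. Each pair of columns can share at most one row with both entries 1 (else a 2×2 all-ones block appears), so Σ_i C(r_i, 2) ≤ C(166, 2) = 13695. By convexity Σ_i C(r_i, 2) ≥ 82·C(z/82, 2) = z(z − 82)/(2·82), giving z² − 82z − 82·166·165 ≤ 0 and hence z ≤ (1/2)[82 + √(6724 + 4·2245980)] = (1/2)[82 + √8990644] ≈ (1/2)(82 + 2998.4403) = 1540.2201.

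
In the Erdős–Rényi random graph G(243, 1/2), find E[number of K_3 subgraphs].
E[# K_3] = C(243, 3) · (1/2)^C(3, 2) = 2362041 / 2^3 = 295255.125

For each 3-subset S of vertices (there are C(243, 3) = 2362041 such S), let X_S = 1 if S induces a K_3 (all C(3, 2) = 3 edges present). Then P(X_S = 1) = (1/2)^3 = 1/8. By linearity of expectation, E[# K_3] = C(243, 3) · (1/2)^3 = 2362041 / 8 = 295255.125.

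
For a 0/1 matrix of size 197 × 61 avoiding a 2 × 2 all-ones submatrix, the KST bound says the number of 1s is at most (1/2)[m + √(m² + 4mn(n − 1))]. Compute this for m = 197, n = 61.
z(197, 61; 2, 2) ≤ (1/2)[197 + √(197² + 4·197·61·60)] = (1/2)[197 + √2922889] = 953.3229

Kővári–Sós–Turán: let r_1, ..., r_197 be the row sums and z = Σ r_i the total number of 1s. Each pair of columns can share at most one row with both entries 1 (else a 2×2 all-ones block appears), so Σ_i C(r_i, 2) ≤ C(61, 2) = 1830. By convexity Σ_i C(r_i, 2) ≥ 197·C(z/197, 2) = z(z − 197)/(2·197), giving z² − 197z − 197·61·60 ≤ 0 and hence z ≤ (1/2)[197 + √(38809 + 4·721020)] = (1/2)[197 + √2922889] ≈ (1/2)(197 + 1709.6459) = 953.3229.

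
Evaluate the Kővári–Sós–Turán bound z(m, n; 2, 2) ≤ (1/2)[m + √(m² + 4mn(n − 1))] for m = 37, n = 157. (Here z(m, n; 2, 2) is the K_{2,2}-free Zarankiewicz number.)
z(37, 157; 2, 2) ≤ (1/2)[37 + √(37² + 4·37·157·156)] = (1/2)[37 + √3626185] = 970.6272

Kővári–Sós–Turán: let r_1, ..., r_37 be the row sums and z = Σ r_i the total number of 1s. Each pair of columns can share at most one row with both entries 1 (else a 2×2 all-ones block appears), so Σ_i C(r_i, 2) ≤ C(157, 2) = 12246. By convexity Σ_i C(r_i, 2) ≥ 37·C(z/37, 2) = z(z − 37)/(2·37), giving z² − 37z − 37·157·156 ≤ 0 and hence z ≤ (1/2)[37 + √(1369 + 4·906204)] = (1/2)[37 + √3626185] ≈ (1/2)(37 + 1904.2544) = 970.6272.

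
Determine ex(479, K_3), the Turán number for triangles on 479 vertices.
ex(479, K_3) = ⌊479^2/4⌋ = 57360

Mantel (1907): a triangle-free graph on n vertices has at most ⌊n^2/4⌋ edges, with equality for the complete bipartite graph K_{⌊n/2⌋, ⌈n/2⌉}. For n = 479: ⌊479^2/4⌋ = ⌊229441/4⌋ = 57360. The extremal graph is K_{239, 240}, which has 239·240 = 57360 edges.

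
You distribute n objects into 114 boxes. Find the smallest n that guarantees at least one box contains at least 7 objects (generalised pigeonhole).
n = (7 − 1)·114 + 1 = 685

By the generalised pigeonhole principle, to guarantee some box contains ≥ r objects we need more than (r − 1) · k objects total. Threshold: n = (r − 1) · k + 1. With r = 7 and k = 114: n = 6 · 114 + 1 = 684 + 1 = 685. For n = 684 = 6 · 114, we can put exactly 6 objects in every box, avoiding 7 in any single one — so 685 is tight.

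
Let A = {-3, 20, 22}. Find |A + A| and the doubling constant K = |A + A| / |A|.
K = |A + A| / |A| = 6/3 = 2

Enumerate A + A = {a + b : a, b ∈ A}. With |A| = 3, there are |A|^2 = 9 ordered sum pairs; collecting distinct values, A + A = {-6, 17, 19, 40, 42, 44}, so |A + A| = 6. Thus K = 6/3 = 2. For comparison, the minimum possible |A + A| over all 3-element sets is 2·3 − 1 = 5 (so min K = 5/3), attained only by arithmetic progressions.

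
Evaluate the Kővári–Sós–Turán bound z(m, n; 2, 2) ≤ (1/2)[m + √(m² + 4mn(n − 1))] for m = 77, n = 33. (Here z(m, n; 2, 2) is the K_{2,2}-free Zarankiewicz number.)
z(77, 33; 2, 2) ≤ (1/2)[77 + √(77² + 4·77·33·32)] = (1/2)[77 + √331177] = 326.2399

Kővári–Sós–Turán: let r_1, ..., r_77 be the row sums and z = Σ r_i the total number of 1s. Each pair of columns can share at most one row with both entries 1 (else a 2×2 all-ones block appears), so Σ_i C(r_i, 2) ≤ C(33, 2) = 528. By convexity Σ_i C(r_i, 2) ≥ 77·C(z/77, 2) = z(z − 77)/(2·77), giving z² − 77z − 77·33·32 ≤ 0 and hence z ≤ (1/2)[77 + √(5929 + 4·81312)] = (1/2)[77 + √331177] ≈ (1/2)(77 + 575.4798) = 326.2399.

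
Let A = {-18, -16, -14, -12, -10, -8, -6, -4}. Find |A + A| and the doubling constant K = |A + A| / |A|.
K = |A + A| / |A| = 15/8

Enumerate A + A = {a + b : a, b ∈ A}. With |A| = 8, there are |A|^2 = 64 ordered sum pairs; collecting distinct values, A + A = {-36, -34, -32, -30, -28, -26, -24, -22, -20, -18, -16, -14, -12, -10, -8}, so |A + A| = 15. Thus K = 15/8. Here |A + A| = 2|A| − 1 = 15, the minimum possible — so K = 15/8 is minimal, which holds iff A is an arithmetic progression.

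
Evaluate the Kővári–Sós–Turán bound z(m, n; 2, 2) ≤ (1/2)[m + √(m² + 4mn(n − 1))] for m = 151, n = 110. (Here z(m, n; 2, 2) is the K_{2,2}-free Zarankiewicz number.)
z(151, 110; 2, 2) ≤ (1/2)[151 + √(151² + 4·151·110·109)] = (1/2)[151 + √7264761] = 1423.161

Kővári–Sós–Turán: let r_1, ..., r_151 be the row sums and z = Σ r_i the total number of 1s. Each pair of columns can share at most one row with both entries 1 (else a 2×2 all-ones block appears), so Σ_i C(r_i, 2) ≤ C(110, 2) = 5995. By convexity Σ_i C(r_i, 2) ≥ 151·C(z/151, 2) = z(z − 151)/(2·151), giving z² − 151z − 151·110·109 ≤ 0 and hence z ≤ (1/2)[151 + √(22801 + 4·1810490)] = (1/2)[151 + √7264761] ≈ (1/2)(151 + 2695.3221) = 1423.161.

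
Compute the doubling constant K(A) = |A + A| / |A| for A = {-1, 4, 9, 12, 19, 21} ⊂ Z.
K = |A + A| / |A| = 19/6

Enumerate A + A = {a + b : a, b ∈ A}. With |A| = 6, there are |A|^2 = 36 ordered sum pairs; collecting distinct values, A + A = {-2, 3, 8, 11, 13, 16, 18, 20, 21, 23, 24, 25, 28, 30, 31, 33, 38, 40, 42}, so |A + A| = 19. Thus K = 19/6. For comparison, the minimum possible |A + A| over all 6-element sets is 2·6 − 1 = 11 (so min K = 11/6), attained only by arithmetic progressions.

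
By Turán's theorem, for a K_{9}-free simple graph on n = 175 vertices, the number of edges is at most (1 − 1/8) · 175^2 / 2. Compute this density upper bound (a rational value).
Turán density bound = (7/8) · 175^2/2 = 214375/16 ≈ 13398.4375

Turán's theorem: ex(n, K_{r+1}) is achieved by the complete r-partite Turán graph T(n, r) with parts as balanced as possible, and is at most (1 − 1/r) · n^2/2. For r = 8, n = 175: the density bound is (7/8) · 30625/2 = 214375/16 ≈ 13398.4375. The integer-valued extremum is e(T(175, 8)) = 13398, which is strictly less than the density bound 214375/16 since 8 ∤ 175 (the parts of T(175, 8) cannot all be equal).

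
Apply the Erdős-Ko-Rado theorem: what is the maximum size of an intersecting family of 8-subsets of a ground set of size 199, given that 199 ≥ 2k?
max |F| = C(198, 7) = 2126433621312

Erdős-Ko-Rado (1961): when n ≥ 2k, max |F| = C(n−1, k−1). The bound is attained by the star {A : i ∈ A} for any fixed i ∈ [n]. Here C(199−1, 8−1) = C(198, 7) = 2126433621312.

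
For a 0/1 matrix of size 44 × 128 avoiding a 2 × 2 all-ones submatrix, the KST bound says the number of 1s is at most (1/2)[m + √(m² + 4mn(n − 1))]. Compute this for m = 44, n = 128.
z(44, 128; 2, 2) ≤ (1/2)[44 + √(44² + 4·44·128·127)] = (1/2)[44 + √2862992] = 868.0189

Kővári–Sós–Turán: let r_1, ..., r_44 be the row sums and z = Σ r_i the total number of 1s. Each pair of columns can share at most one row with both entries 1 (else a 2×2 all-ones block appears), so Σ_i C(r_i, 2) ≤ C(128, 2) = 8128. By convexity Σ_i C(r_i, 2) ≥ 44·C(z/44, 2) = z(z − 44)/(2·44), giving z² − 44z − 44·128·127 ≤ 0 and hence z ≤ (1/2)[44 + √(1936 + 4·715264)] = (1/2)[44 + √2862992] ≈ (1/2)(44 + 1692.0378) = 868.0189.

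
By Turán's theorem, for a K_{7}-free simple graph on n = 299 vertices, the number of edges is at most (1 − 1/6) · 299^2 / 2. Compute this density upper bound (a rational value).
Turán density bound = (5/6) · 299^2/2 = 447005/12 ≈ 37250.4167

Turán's theorem: ex(n, K_{r+1}) is achieved by the complete r-partite Turán graph T(n, r) with parts as balanced as possible, and is at most (1 − 1/r) · n^2/2. For r = 6, n = 299: the density bound is (5/6) · 89401/2 = 447005/12 ≈ 37250.4167. The integer-valued extremum is e(T(299, 6)) = 37250, which is strictly less than the density bound 447005/12 since 6 ∤ 299 (the parts of T(299, 6) cannot all be equal).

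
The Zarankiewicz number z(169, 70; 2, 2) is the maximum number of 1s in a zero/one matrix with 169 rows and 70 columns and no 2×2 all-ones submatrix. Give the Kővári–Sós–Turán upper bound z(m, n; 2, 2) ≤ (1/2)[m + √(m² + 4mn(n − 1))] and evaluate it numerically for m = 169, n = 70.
z(169, 70; 2, 2) ≤ (1/2)[169 + √(169² + 4·169·70·69)] = (1/2)[169 + √3293641] = 991.9196

Kővári–Sós–Turán: let r_1, ..., r_169 be the row sums and z = Σ r_i the total number of 1s. Each pair of columns can share at most one row with both entries 1 (else a 2×2 all-ones block appears), so Σ_i C(r_i, 2) ≤ C(70, 2) = 2415. By convexity Σ_i C(r_i, 2) ≥ 169·C(z/169, 2) = z(z − 169)/(2·169), giving z² − 169z − 169·70·69 ≤ 0 and hence z ≤ (1/2)[169 + √(28561 + 4·816270)] = (1/2)[169 + √3293641] ≈ (1/2)(169 + 1814.8391) = 991.9196.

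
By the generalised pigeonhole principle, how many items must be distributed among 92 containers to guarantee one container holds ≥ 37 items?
n = (37 − 1)·92 + 1 = 3313

By the generalised pigeonhole principle, to guarantee some box contains ≥ r objects we need more than (r − 1) · k objects total. Threshold: n = (r − 1) · k + 1. With r = 37 and k = 92: n = 36 · 92 + 1 = 3312 + 1 = 3313. For n = 3312 = 36 · 92, we can put exactly 36 objects in every box, avoiding 37 in any single one — so 3313 is tight.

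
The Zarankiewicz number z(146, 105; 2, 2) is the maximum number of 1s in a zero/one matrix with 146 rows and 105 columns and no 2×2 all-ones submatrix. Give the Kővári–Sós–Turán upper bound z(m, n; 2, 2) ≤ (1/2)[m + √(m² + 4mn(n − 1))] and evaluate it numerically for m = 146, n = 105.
z(146, 105; 2, 2) ≤ (1/2)[146 + √(146² + 4·146·105·104)] = (1/2)[146 + √6398596] = 1337.7723

Kővári–Sós–Turán: let r_1, ..., r_146 be the row sums and z = Σ r_i the total number of 1s. Each pair of columns can share at most one row with both entries 1 (else a 2×2 all-ones block appears), so Σ_i C(r_i, 2) ≤ C(105, 2) = 5460. By convexity Σ_i C(r_i, 2) ≥ 146·C(z/146, 2) = z(z − 146)/(2·146), giving z² − 146z − 146·105·104 ≤ 0 and hence z ≤ (1/2)[146 + √(21316 + 4·1594320)] = (1/2)[146 + √6398596] ≈ (1/2)(146 + 2529.5446) = 1337.7723.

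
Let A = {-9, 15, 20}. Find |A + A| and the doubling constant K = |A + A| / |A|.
K = |A + A| / |A| = 6/3 = 2

Enumerate A + A = {a + b : a, b ∈ A}. With |A| = 3, there are |A|^2 = 9 ordered sum pairs; collecting distinct values, A + A = {-18, 6, 11, 30, 35, 40}, so |A + A| = 6. Thus K = 6/3 = 2. For comparison, the minimum possible |A + A| over all 3-element sets is 2·3 − 1 = 5 (so min K = 5/3), attained only by arithmetic progressions.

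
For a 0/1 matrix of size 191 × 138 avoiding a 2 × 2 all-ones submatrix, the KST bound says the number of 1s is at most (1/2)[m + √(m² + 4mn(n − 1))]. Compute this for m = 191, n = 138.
z(191, 138; 2, 2) ≤ (1/2)[191 + √(191² + 4·191·138·137)] = (1/2)[191 + √14480665] = 1998.1734

Kővári–Sós–Turán: let r_1, ..., r_191 be the row sums and z = Σ r_i the total number of 1s. Each pair of columns can share at most one row with both entries 1 (else a 2×2 all-ones block appears), so Σ_i C(r_i, 2) ≤ C(138, 2) = 9453. By convexity Σ_i C(r_i, 2) ≥ 191·C(z/191, 2) = z(z − 191)/(2·191), giving z² − 191z − 191·138·137 ≤ 0 and hence z ≤ (1/2)[191 + √(36481 + 4·3611046)] = (1/2)[191 + √14480665] ≈ (1/2)(191 + 3805.3469) = 1998.1734.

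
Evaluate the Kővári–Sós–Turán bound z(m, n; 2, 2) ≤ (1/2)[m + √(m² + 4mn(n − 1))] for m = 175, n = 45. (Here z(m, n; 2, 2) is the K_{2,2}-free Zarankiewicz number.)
z(175, 45; 2, 2) ≤ (1/2)[175 + √(175² + 4·175·45·44)] = (1/2)[175 + √1416625] = 682.6103

Kővári–Sós–Turán: let r_1, ..., r_175 be the row sums and z = Σ r_i the total number of 1s. Each pair of columns can share at most one row with both entries 1 (else a 2×2 all-ones block appears), so Σ_i C(r_i, 2) ≤ C(45, 2) = 990. By convexity Σ_i C(r_i, 2) ≥ 175·C(z/175, 2) = z(z − 175)/(2·175), giving z² − 175z − 175·45·44 ≤ 0 and hence z ≤ (1/2)[175 + √(30625 + 4·346500)] = (1/2)[175 + √1416625] ≈ (1/2)(175 + 1190.2206) = 682.6103.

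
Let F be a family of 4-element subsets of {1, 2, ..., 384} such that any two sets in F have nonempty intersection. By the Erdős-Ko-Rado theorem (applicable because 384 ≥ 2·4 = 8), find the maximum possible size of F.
max |F| = C(383, 3) = 9290431

Erdős-Ko-Rado (1961): when n ≥ 2k, max |F| = C(n−1, k−1). The bound is attained by the star {A : i ∈ A} for any fixed i ∈ [n]. Here C(384−1, 4−1) = C(383, 3) = 9290431.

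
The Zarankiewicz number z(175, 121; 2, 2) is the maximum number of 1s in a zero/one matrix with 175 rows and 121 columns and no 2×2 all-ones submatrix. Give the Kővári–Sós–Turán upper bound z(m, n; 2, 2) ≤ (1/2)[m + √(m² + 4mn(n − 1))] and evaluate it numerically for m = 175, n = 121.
z(175, 121; 2, 2) ≤ (1/2)[175 + √(175² + 4·175·121·120)] = (1/2)[175 + √10194625] = 1683.9511

Kővári–Sós–Turán: let r_1, ..., r_175 be the row sums and z = Σ r_i the total number of 1s. Each pair of columns can share at most one row with both entries 1 (else a 2×2 all-ones block appears), so Σ_i C(r_i, 2) ≤ C(121, 2) = 7260. By convexity Σ_i C(r_i, 2) ≥ 175·C(z/175, 2) = z(z − 175)/(2·175), giving z² − 175z − 175·121·120 ≤ 0 and hence z ≤ (1/2)[175 + √(30625 + 4·2541000)] = (1/2)[175 + √10194625] ≈ (1/2)(175 + 3192.9023) = 1683.9511.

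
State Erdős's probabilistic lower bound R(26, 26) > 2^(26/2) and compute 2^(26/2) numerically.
2^(26/2) = 8192; so R(26, 26) > 8192

Colour each edge of K_n uniformly at random with red/blue. The expected number of monochromatic K_26 is C(n, 26) · 2 · 2^(−C(26,2)). If C(n, 26) · 2^(1 − C(26,2)) < 1, then with positive probability no monochromatic K_26 exists, so R(26, 26) > n. The standard estimate C(n, 26) ≤ n^26/26! shows this inequality holds whenever n ≤ 2^(26/2) (since 26! · 2^(C(26,2) − 1) > 2^(26^2/2) ≥ n^26). Hence R(26, 26) > 2^(26/2) = 8192.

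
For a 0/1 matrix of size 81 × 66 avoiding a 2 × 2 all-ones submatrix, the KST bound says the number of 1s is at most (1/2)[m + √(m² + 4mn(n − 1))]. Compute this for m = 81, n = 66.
z(81, 66; 2, 2) ≤ (1/2)[81 + √(81² + 4·81·66·65)] = (1/2)[81 + √1396521] = 631.3724

Kővári–Sós–Turán: let r_1, ..., r_81 be the row sums and z = Σ r_i the total number of 1s. Each pair of columns can share at most one row with both entries 1 (else a 2×2 all-ones block appears), so Σ_i C(r_i, 2) ≤ C(66, 2) = 2145. By convexity Σ_i C(r_i, 2) ≥ 81·C(z/81, 2) = z(z − 81)/(2·81), giving z² − 81z − 81·66·65 ≤ 0 and hence z ≤ (1/2)[81 + √(6561 + 4·347490)] = (1/2)[81 + √1396521] ≈ (1/2)(81 + 1181.7449) = 631.3724.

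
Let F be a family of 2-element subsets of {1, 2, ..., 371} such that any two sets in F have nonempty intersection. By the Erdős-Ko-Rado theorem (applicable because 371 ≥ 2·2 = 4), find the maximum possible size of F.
max |F| = C(370, 1) = 370

Erdős-Ko-Rado (1961): when n ≥ 2k, max |F| = C(n−1, k−1). The bound is attained by the star {A : i ∈ A} for any fixed i ∈ [n]. Here C(371−1, 2−1) = C(370, 1) = 370.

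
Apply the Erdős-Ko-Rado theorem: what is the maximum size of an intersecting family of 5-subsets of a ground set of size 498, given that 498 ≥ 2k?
max |F| = C(497, 4) = 2511649140

Erdős-Ko-Rado (1961): when n ≥ 2k, max |F| = C(n−1, k−1). The bound is attained by the star {A : i ∈ A} for any fixed i ∈ [n]. Here C(498−1, 5−1) = C(497, 4) = 2511649140.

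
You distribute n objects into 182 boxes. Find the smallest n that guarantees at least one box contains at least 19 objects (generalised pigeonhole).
n = (19 − 1)·182 + 1 = 3277

By the generalised pigeonhole principle, to guarantee some box contains ≥ r objects we need more than (r − 1) · k objects total. Threshold: n = (r − 1) · k + 1. With r = 19 and k = 182: n = 18 · 182 + 1 = 3276 + 1 = 3277. For n = 3276 = 18 · 182, we can put exactly 18 objects in every box, avoiding 19 in any single one — so 3277 is tight.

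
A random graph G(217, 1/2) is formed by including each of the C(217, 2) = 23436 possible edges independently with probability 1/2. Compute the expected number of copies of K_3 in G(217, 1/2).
E[# K_3] = C(217, 3) · (1/2)^C(3, 2) = 1679580 / 2^3 = 419895/2 = 209947.5

For each 3-subset S of vertices (there are C(217, 3) = 1679580 such S), let X_S = 1 if S induces a K_3 (all C(3, 2) = 3 edges present). Then P(X_S = 1) = (1/2)^3 = 1/8. By linearity of expectation, E[# K_3] = C(217, 3) · (1/2)^3 = 1679580 / 8 = 419895/2 = 209947.5.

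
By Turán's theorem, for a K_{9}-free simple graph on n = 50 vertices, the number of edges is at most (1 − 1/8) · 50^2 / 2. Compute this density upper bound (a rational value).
Turán density bound = (7/8) · 50^2/2 = 4375/4 ≈ 1093.75

Turán's theorem: ex(n, K_{r+1}) is achieved by the complete r-partite Turán graph T(n, r) with parts as balanced as possible, and is at most (1 − 1/r) · n^2/2. For r = 8, n = 50: the density bound is (7/8) · 2500/2 = 4375/4 ≈ 1093.75. The integer-valued extremum is e(T(50, 8)) = 1093, which is strictly less than the density bound 4375/4 since 8 ∤ 50 (the parts of T(50, 8) cannot all be equal).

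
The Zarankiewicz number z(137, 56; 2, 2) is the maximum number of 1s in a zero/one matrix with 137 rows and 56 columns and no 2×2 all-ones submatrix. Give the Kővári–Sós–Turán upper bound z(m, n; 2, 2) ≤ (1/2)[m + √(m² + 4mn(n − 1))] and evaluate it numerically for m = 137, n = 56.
z(137, 56; 2, 2) ≤ (1/2)[137 + √(137² + 4·137·56·55)] = (1/2)[137 + √1706609] = 721.6862

Kővári–Sós–Turán: let r_1, ..., r_137 be the row sums and z = Σ r_i the total number of 1s. Each pair of columns can share at most one row with both entries 1 (else a 2×2 all-ones block appears), so Σ_i C(r_i, 2) ≤ C(56, 2) = 1540. By convexity Σ_i C(r_i, 2) ≥ 137·C(z/137, 2) = z(z − 137)/(2·137), giving z² − 137z − 137·56·55 ≤ 0 and hence z ≤ (1/2)[137 + √(18769 + 4·421960)] = (1/2)[137 + √1706609] ≈ (1/2)(137 + 1306.3725) = 721.6862.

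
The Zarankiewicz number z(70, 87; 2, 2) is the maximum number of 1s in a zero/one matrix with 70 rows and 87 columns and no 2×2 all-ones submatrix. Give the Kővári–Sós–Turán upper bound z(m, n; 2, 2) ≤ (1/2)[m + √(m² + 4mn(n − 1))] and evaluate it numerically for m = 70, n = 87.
z(70, 87; 2, 2) ≤ (1/2)[70 + √(70² + 4·70·87·86)] = (1/2)[70 + √2099860] = 759.5447

Kővári–Sós–Turán: let r_1, ..., r_70 be the row sums and z = Σ r_i the total number of 1s. Each pair of columns can share at most one row with both entries 1 (else a 2×2 all-ones block appears), so Σ_i C(r_i, 2) ≤ C(87, 2) = 3741. By convexity Σ_i C(r_i, 2) ≥ 70·C(z/70, 2) = z(z − 70)/(2·70), giving z² − 70z − 70·87·86 ≤ 0 and hence z ≤ (1/2)[70 + √(4900 + 4·523740)] = (1/2)[70 + √2099860] ≈ (1/2)(70 + 1449.0894) = 759.5447.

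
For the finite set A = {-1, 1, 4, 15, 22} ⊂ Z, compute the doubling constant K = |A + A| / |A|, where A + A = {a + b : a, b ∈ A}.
K = |A + A| / |A| = 15/5 = 3

Enumerate A + A = {a + b : a, b ∈ A}. With |A| = 5, there are |A|^2 = 25 ordered sum pairs; collecting distinct values, A + A = {-2, 0, 2, 3, 5, 8, 14, 16, 19, 21, 23, 26, 30, 37, 44}, so |A + A| = 15. Thus K = 15/5 = 3. For comparison, the minimum possible |A + A| over all 5-element sets is 2·5 − 1 = 9 (so min K = 9/5), attained only by arithmetic progressions.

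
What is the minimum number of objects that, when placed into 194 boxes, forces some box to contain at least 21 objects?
n = (21 − 1)·194 + 1 = 3881

By the generalised pigeonhole principle, to guarantee some box contains ≥ r objects we need more than (r − 1) · k objects total. Threshold: n = (r − 1) · k + 1. With r = 21 and k = 194: n = 20 · 194 + 1 = 3880 + 1 = 3881. For n = 3880 = 20 · 194, we can put exactly 20 objects in every box, avoiding 21 in any single one — so 3881 is tight.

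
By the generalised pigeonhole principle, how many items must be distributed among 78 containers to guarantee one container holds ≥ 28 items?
n = (28 − 1)·78 + 1 = 2107

By the generalised pigeonhole principle, to guarantee some box contains ≥ r objects we need more than (r − 1) · k objects total. Threshold: n = (r − 1) · k + 1. With r = 28 and k = 78: n = 27 · 78 + 1 = 2106 + 1 = 2107. For n = 2106 = 27 · 78, we can put exactly 27 objects in every box, avoiding 28 in any single one — so 2107 is tight.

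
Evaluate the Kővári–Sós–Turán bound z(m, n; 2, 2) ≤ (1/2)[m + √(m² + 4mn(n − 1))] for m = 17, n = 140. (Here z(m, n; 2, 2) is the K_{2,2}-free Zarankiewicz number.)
z(17, 140; 2, 2) ≤ (1/2)[17 + √(17² + 4·17·140·139)] = (1/2)[17 + √1323569] = 583.7323

Kővári–Sós–Turán: let r_1, ..., r_17 be the row sums and z = Σ r_i the total number of 1s. Each pair of columns can share at most one row with both entries 1 (else a 2×2 all-ones block appears), so Σ_i C(r_i, 2) ≤ C(140, 2) = 9730. By convexity Σ_i C(r_i, 2) ≥ 17·C(z/17, 2) = z(z − 17)/(2·17), giving z² − 17z − 17·140·139 ≤ 0 and hence z ≤ (1/2)[17 + √(289 + 4·330820)] = (1/2)[17 + √1323569] ≈ (1/2)(17 + 1150.4647) = 583.7323.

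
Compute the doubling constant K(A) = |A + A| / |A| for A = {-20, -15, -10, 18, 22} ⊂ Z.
K = |A + A| / |A| = 14/5

Enumerate A + A = {a + b : a, b ∈ A}. With |A| = 5, there are |A|^2 = 25 ordered sum pairs; collecting distinct values, A + A = {-40, -35, -30, -25, -20, -2, 2, 3, 7, 8, 12, 36, 40, 44}, so |A + A| = 14. Thus K = 14/5. For comparison, the minimum possible |A + A| over all 5-element sets is 2·5 − 1 = 9 (so min K = 9/5), attained only by arithmetic progressions.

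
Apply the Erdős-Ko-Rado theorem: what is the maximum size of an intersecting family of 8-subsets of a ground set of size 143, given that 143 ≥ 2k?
max |F| = C(142, 7) = 198773423848

Erdős-Ko-Rado (1961): when n ≥ 2k, max |F| = C(n−1, k−1). The bound is attained by the star {A : i ∈ A} for any fixed i ∈ [n]. Here C(143−1, 8−1) = C(142, 7) = 198773423848.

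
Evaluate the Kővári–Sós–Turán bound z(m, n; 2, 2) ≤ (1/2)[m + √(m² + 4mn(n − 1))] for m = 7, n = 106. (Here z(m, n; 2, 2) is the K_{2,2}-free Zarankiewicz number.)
z(7, 106; 2, 2) ≤ (1/2)[7 + √(7² + 4·7·106·105)] = (1/2)[7 + √311689] = 282.6456

Kővári–Sós–Turán: let r_1, ..., r_7 be the row sums and z = Σ r_i the total number of 1s. Each pair of columns can share at most one row with both entries 1 (else a 2×2 all-ones block appears), so Σ_i C(r_i, 2) ≤ C(106, 2) = 5565. By convexity Σ_i C(r_i, 2) ≥ 7·C(z/7, 2) = z(z − 7)/(2·7), giving z² − 7z − 7·106·105 ≤ 0 and hence z ≤ (1/2)[7 + √(49 + 4·77910)] = (1/2)[7 + √311689] ≈ (1/2)(7 + 558.2911) = 282.6456.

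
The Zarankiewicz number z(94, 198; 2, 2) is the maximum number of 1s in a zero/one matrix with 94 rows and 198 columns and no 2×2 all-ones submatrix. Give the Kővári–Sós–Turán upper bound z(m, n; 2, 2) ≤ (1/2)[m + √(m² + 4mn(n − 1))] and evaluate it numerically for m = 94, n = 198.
z(94, 198; 2, 2) ≤ (1/2)[94 + √(94² + 4·94·198·197)] = (1/2)[94 + √14675092] = 1962.4041

Kővári–Sós–Turán: let r_1, ..., r_94 be the row sums and z = Σ r_i the total number of 1s. Each pair of columns can share at most one row with both entries 1 (else a 2×2 all-ones block appears), so Σ_i C(r_i, 2) ≤ C(198, 2) = 19503. By convexity Σ_i C(r_i, 2) ≥ 94·C(z/94, 2) = z(z − 94)/(2·94), giving z² − 94z − 94·198·197 ≤ 0 and hence z ≤ (1/2)[94 + √(8836 + 4·3666564)] = (1/2)[94 + √14675092] ≈ (1/2)(94 + 3830.8083) = 1962.4041.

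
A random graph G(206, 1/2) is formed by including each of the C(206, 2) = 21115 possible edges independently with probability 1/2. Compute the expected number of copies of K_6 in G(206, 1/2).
E[# K_6] = C(206, 6) · (1/2)^C(6, 2) = 98619368491 / 2^15 ≈ 3009624.282562

For each 6-subset S of vertices (there are C(206, 6) = 98619368491 such S), let X_S = 1 if S induces a K_6 (all C(6, 2) = 15 edges present). Then P(X_S = 1) = (1/2)^15 = 1/32768. By linearity of expectation, E[# K_6] = C(206, 6) · (1/2)^15 = 98619368491 / 32768 ≈ 3009624.282562.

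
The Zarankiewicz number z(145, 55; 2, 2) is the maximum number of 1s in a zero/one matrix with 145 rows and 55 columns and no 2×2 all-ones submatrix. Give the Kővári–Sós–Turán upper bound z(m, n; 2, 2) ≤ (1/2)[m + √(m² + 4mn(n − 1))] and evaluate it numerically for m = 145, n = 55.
z(145, 55; 2, 2) ≤ (1/2)[145 + √(145² + 4·145·55·54)] = (1/2)[145 + √1743625] = 732.732

Kővári–Sós–Turán: let r_1, ..., r_145 be the row sums and z = Σ r_i the total number of 1s. Each pair of columns can share at most one row with both entries 1 (else a 2×2 all-ones block appears), so Σ_i C(r_i, 2) ≤ C(55, 2) = 1485. By convexity Σ_i C(r_i, 2) ≥ 145·C(z/145, 2) = z(z − 145)/(2·145), giving z² − 145z − 145·55·54 ≤ 0 and hence z ≤ (1/2)[145 + √(21025 + 4·430650)] = (1/2)[145 + √1743625] ≈ (1/2)(145 + 1320.4639) = 732.732.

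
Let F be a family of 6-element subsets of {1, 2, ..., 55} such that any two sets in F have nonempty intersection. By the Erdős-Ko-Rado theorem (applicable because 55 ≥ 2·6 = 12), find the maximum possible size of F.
max |F| = C(54, 5) = 3162510

Erdős-Ko-Rado (1961): when n ≥ 2k, max |F| = C(n−1, k−1). The bound is attained by the star {A : i ∈ A} for any fixed i ∈ [n]. Here C(55−1, 6−1) = C(54, 5) = 3162510.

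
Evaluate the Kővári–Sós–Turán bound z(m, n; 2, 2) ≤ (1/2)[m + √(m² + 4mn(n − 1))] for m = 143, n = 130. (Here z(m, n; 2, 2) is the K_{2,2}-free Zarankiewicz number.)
z(143, 130; 2, 2) ≤ (1/2)[143 + √(143² + 4·143·130·129)] = (1/2)[143 + √9612889] = 1621.733

Kővári–Sós–Turán: let r_1, ..., r_143 be the row sums and z = Σ r_i the total number of 1s. Each pair of columns can share at most one row with both entries 1 (else a 2×2 all-ones block appears), so Σ_i C(r_i, 2) ≤ C(130, 2) = 8385. By convexity Σ_i C(r_i, 2) ≥ 143·C(z/143, 2) = z(z − 143)/(2·143), giving z² − 143z − 143·130·129 ≤ 0 and hence z ≤ (1/2)[143 + √(20449 + 4·2398110)] = (1/2)[143 + √9612889] ≈ (1/2)(143 + 3100.4659) = 1621.733.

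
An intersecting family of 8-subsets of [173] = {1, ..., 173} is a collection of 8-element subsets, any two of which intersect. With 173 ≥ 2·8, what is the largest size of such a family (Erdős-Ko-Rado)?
max |F| = C(172, 7) = 780842580024

The Erdős-Ko-Rado theorem states: for n ≥ 2k, an intersecting family of k-subsets of an n-element set has size at most C(n − 1, k − 1), with equality for 'star' families {A ⊆ [n] : |A| = k, i ∈ A} (fix an element i). For n = 173, k = 8: C(172, 7) = 780842580024.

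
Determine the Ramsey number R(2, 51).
R(2, 51) = 51

R(2, k) = k for all k ≥ 2: in a 2-colouring of K_k, either some edge is red (a red K_2) or all edges are blue (a blue K_k). And K_{50} coloured all-blue has no blue K_51, so R(2, 51) > 50. Hence R(2, 51) = 51.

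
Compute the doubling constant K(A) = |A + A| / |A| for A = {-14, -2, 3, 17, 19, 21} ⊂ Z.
K = |A + A| / |A| = 20/6 = 10/3

Enumerate A + A = {a + b : a, b ∈ A}. With |A| = 6, there are |A|^2 = 36 ordered sum pairs; collecting distinct values, A + A = {-28, -16, -11, -4, 1, 3, 5, 6, 7, 15, 17, 19, 20, 22, 24, 34, 36, 38, 40, 42}, so |A + A| = 20. Thus K = 20/6 = 10/3. For comparison, the minimum possible |A + A| over all 6-element sets is 2·6 − 1 = 11 (so min K = 11/6), attained only by arithmetic progressions.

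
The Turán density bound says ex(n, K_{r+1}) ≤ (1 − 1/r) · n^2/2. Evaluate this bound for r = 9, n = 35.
Turán density bound = (8/9) · 35^2/2 = 4900/9 ≈ 544.4444

Turán's theorem: ex(n, K_{r+1}) is achieved by the complete r-partite Turán graph T(n, r) with parts as balanced as possible, and is at most (1 − 1/r) · n^2/2. For r = 9, n = 35: the density bound is (8/9) · 1225/2 = 4900/9 ≈ 544.4444. The integer-valued extremum is e(T(35, 9)) = 544, which is strictly less than the density bound 4900/9 since 9 ∤ 35 (the parts of T(35, 9) cannot all be equal).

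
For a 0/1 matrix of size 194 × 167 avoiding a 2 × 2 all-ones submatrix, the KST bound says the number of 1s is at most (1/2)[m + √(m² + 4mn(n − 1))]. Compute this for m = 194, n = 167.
z(194, 167; 2, 2) ≤ (1/2)[194 + √(194² + 4·194·167·166)] = (1/2)[194 + √21549908] = 2418.0939

Kővári–Sós–Turán: let r_1, ..., r_194 be the row sums and z = Σ r_i the total number of 1s. Each pair of columns can share at most one row with both entries 1 (else a 2×2 all-ones block appears), so Σ_i C(r_i, 2) ≤ C(167, 2) = 13861. By convexity Σ_i C(r_i, 2) ≥ 194·C(z/194, 2) = z(z − 194)/(2·194), giving z² − 194z − 194·167·166 ≤ 0 and hence z ≤ (1/2)[194 + √(37636 + 4·5378068)] = (1/2)[194 + √21549908] ≈ (1/2)(194 + 4642.1878) = 2418.0939.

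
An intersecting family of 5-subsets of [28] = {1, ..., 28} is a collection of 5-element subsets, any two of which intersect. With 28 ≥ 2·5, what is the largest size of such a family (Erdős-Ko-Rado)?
max |F| = C(27, 4) = 17550

The Erdős-Ko-Rado theorem states: for n ≥ 2k, an intersecting family of k-subsets of an n-element set has size at most C(n − 1, k − 1), with equality for 'star' families {A ⊆ [n] : |A| = k, i ∈ A} (fix an element i). For n = 28, k = 5: C(27, 4) = 17550.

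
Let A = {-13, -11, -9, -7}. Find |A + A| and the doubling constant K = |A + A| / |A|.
K = |A + A| / |A| = 7/4

Enumerate A + A = {a + b : a, b ∈ A}. With |A| = 4, there are |A|^2 = 16 ordered sum pairs; collecting distinct values, A + A = {-26, -24, -22, -20, -18, -16, -14}, so |A + A| = 7. Thus K = 7/4. Here |A + A| = 2|A| − 1 = 7, the minimum possible — so K = 7/4 is minimal, which holds iff A is an arithmetic progression.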